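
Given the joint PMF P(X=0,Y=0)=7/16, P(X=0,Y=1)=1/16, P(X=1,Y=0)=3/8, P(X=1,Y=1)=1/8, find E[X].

First find marginal of X:
P(X=0) = 1/2
P(X=1) = 1/2
E[X] = 0 × 1/2 + 1 × 1/2 = 1/2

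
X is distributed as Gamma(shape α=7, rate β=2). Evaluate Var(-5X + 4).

For X ~ Gamma(shape α=7, rate β=2):
Var(X) = \frac{7}{4}
Var(-5X + 4) = (-5)² × Var(X) = 25 × \frac{7}{4} = \frac{175}{4}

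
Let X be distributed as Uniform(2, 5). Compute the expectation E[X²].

Using the identity E[X²] = Var(X) + (E[X])²:
E[X] = \frac{7}{2}
Var(X) = \frac{3}{4}
E[X²] = \frac{3}{4} + (\frac{7}{2})²
= 13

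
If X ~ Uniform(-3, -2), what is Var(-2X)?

For X ~ Uniform(-3, -2):
Var(X) = \frac{1}{12}
Var(-2X) = (-2)² × Var(X) = 4 × \frac{1}{12} = \frac{1}{3}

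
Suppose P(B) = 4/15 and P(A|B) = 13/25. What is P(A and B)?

By definition, P(A|B) = P(A ∩ B) / P(B)
So P(A ∩ B) = P(A|B) × P(B)
= 13/25 × 4/15
= 52/375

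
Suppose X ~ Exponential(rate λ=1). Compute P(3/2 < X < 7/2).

P(3/2 < X < 7/2) = ∫_{3/2}^{7/2} f(x) dx
where f(x) = e^{- x}
= - \frac{1 - e^{2}}{e^{\frac{7}{2}}}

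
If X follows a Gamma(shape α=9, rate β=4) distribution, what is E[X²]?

Using the identity E[X²] = Var(X) + (E[X])²:
E[X] = \frac{9}{4}
Var(X) = \frac{9}{16}
E[X²] = \frac{9}{16} + (\frac{9}{4})²
= \frac{45}{8}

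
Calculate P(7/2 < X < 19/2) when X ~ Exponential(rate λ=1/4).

P(7/2 < X < 19/2) = ∫_{7/2}^{19/2} f(x) dx
where f(x) = \frac{e^{- \frac{x}{4}}}{4}
= - \frac{1 - e^{\frac{3}{2}}}{e^{\frac{19}{8}}}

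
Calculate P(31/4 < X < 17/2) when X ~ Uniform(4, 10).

P(31/4 < X < 17/2) = ∫_{31/4}^{17/2} f(x) dx
where f(x) = \frac{1}{6}
= \frac{1}{8}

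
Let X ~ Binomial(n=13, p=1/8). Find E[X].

For X ~ Binomial(n=13, p=1/8), the expected value is:
E[X] = \frac{13}{8}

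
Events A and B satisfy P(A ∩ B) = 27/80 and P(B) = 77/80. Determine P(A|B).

P(A|B) = P(A ∩ B) / P(B)
= (27/80) / (77/80)
= 27/77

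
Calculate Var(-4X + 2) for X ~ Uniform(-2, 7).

For X ~ Uniform(-2, 7):
Var(X) = \frac{27}{4}
Var(-4X + 2) = (-4)² × Var(X) = 16 × \frac{27}{4} = 108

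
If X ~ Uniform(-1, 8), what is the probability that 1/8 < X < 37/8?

P(1/8 < X < 37/8) = ∫_{1/8}^{37/8} f(x) dx
where f(x) = \frac{1}{9}
= \frac{1}{2}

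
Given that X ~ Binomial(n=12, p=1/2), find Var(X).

For X ~ Binomial(n=12, p=1/2):
Var(X) = 3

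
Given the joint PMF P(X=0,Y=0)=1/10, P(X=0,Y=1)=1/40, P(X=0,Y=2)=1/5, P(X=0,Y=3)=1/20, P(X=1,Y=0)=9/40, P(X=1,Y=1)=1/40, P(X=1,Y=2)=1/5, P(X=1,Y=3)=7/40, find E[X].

First find marginal of X:
P(X=0) = 3/8
P(X=1) = 5/8
E[X] = 0 × 3/8 + 1 × 5/8 = 5/8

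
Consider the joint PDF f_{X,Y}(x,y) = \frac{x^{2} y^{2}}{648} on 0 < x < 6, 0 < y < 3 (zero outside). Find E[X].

f_X(x) = ∫_0^3 \frac{x^{2} y^{2}}{648} dy = \frac{x^{2}}{72}
E[X] = ∫_0^6 x × (\frac{x^{2}}{72}) dx = \frac{9}{2}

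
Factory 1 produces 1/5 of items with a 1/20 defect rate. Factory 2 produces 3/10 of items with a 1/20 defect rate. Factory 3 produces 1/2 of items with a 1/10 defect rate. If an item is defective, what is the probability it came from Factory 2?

Using Bayes' theorem:
P(F1) = 1/5, P(D|F1) = 1/20
P(F2) = 3/10, P(D|F2) = 1/20
P(F3) = 1/2, P(D|F3) = 1/10
P(D) = P(D|F1)P(F1) + P(D|F2)P(F2) + P(D|F3)P(F3)
     = \frac{3}{40}
P(F2|D) = P(D|F2)P(F2) / P(D)
= \frac{1}{5}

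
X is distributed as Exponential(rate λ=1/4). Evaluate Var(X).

For X ~ Exponential(rate λ=1/4):
Var(X) = 16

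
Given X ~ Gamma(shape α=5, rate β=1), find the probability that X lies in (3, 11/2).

P(3 < X < 11/2) = ∫_{3}^{11/2} f(x) dx
where f(x) = \frac{x^{4} e^{- x}}{24}
= - \frac{33593}{384 e^{\frac{11}{2}}} + \frac{131}{8 e^{3}}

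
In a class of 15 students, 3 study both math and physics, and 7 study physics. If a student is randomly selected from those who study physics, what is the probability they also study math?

P(A ∩ B) = 3/15 = 1/5
P(B) = 7/15
P(A|B) = P(A ∩ B) / P(B) = (1/5) / (7/15) = 3/7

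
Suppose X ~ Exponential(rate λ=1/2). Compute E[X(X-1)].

E[X(X-1)] = E[X² - X] = E[X²] - E[X]
E[X] = 2
E[X²] = Var(X) + (E[X])² = 4 + (2)² = 8
E[X(X-1)] = 8 - 2 = 6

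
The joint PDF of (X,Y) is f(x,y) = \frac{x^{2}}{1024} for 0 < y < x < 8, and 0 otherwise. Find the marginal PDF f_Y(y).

f_Y(y) = ∫_y^8 \frac{x^{2}}{1024} dx = \frac{1}{6} - \frac{y^{3}}{3072}
for 0 < y < 8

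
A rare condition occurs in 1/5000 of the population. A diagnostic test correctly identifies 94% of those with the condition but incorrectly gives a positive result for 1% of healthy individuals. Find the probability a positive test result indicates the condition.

Let D = the rare event, + = positive/flagged.
P(D) = 1/5000
P(+|D) = 94/100 = 47/50
P(+|D') = 1/100
P(+) = P(+|D)P(D) + P(+|D')P(D')
     = \frac{47}{50} × \frac{1}{5000} + \frac{1}{100} × \frac{4999}{5000}
     = \frac{5093}{500000}
P(D|+) = P(+|D)P(D)/P(+) = \frac{94}{5093}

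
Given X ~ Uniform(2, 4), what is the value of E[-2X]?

For X ~ Uniform(2, 4):
E[X] = 3
E[-2X] = -2 × E[X] + 0 = -6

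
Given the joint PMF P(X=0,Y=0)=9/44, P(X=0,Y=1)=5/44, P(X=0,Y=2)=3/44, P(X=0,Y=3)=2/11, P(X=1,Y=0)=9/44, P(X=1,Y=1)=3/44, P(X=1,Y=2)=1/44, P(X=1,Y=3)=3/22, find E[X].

First find marginal of X:
P(X=0) = 25/44
P(X=1) = 19/44
E[X] = 0 × 25/44 + 1 × 19/44 = 19/44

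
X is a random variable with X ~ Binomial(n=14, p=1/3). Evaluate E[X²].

Using the identity E[X²] = Var(X) + (E[X])²:
E[X] = \frac{14}{3}
Var(X) = \frac{28}{9}
E[X²] = \frac{28}{9} + (\frac{14}{3})²
= \frac{224}{9}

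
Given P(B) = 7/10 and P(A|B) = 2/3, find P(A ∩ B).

By definition, P(A|B) = P(A ∩ B) / P(B)
So P(A ∩ B) = P(A|B) × P(B)
= 2/3 × 7/10
= 7/15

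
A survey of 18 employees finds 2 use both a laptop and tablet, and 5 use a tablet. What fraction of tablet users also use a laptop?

P(A ∩ B) = 2/18 = 1/9
P(B) = 5/18
P(A|B) = P(A ∩ B) / P(B) = (1/9) / (5/18) = 2/5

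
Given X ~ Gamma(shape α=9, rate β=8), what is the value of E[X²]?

Using the identity E[X²] = Var(X) + (E[X])²:
E[X] = \frac{9}{8}
Var(X) = \frac{9}{64}
E[X²] = \frac{9}{64} + (\frac{9}{8})²
= \frac{45}{32}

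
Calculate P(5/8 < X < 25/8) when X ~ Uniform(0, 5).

P(5/8 < X < 25/8) = ∫_{5/8}^{25/8} f(x) dx
where f(x) = \frac{1}{5}
= \frac{1}{2}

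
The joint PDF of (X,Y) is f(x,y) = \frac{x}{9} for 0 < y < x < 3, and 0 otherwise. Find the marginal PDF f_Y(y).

f_Y(y) = ∫_y^3 \frac{x}{9} dx = \frac{1}{2} - \frac{y^{2}}{18}
for 0 < y < 3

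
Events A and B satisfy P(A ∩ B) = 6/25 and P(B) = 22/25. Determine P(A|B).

P(A|B) = P(A ∩ B) / P(B)
= (6/25) / (22/25)
= 3/11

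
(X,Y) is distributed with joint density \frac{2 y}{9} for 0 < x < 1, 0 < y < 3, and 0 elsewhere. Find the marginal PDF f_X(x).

f_X(x) = ∫_0^3 f(x,y) dy
= ∫_0^3 \frac{2 y}{9} dy
= 1 for 0 < x < 1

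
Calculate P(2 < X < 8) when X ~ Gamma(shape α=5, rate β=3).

P(2 < X < 8) = ∫_{2}^{8} f(x) dx
where f(x) = \frac{81 x^{4} e^{- 3 x}}{8}
= \frac{-16441 + 115 e^{18}}{e^{24}}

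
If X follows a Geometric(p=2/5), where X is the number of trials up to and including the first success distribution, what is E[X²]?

Using the identity E[X²] = Var(X) + (E[X])²:
E[X] = \frac{5}{2}
Var(X) = \frac{15}{4}
E[X²] = \frac{15}{4} + (\frac{5}{2})²
= 10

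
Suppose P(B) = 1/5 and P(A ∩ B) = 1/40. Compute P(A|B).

P(A|B) = P(A ∩ B) / P(B)
= (1/40) / (1/5)
= 1/8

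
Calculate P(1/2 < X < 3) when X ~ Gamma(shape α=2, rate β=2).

P(1/2 < X < 3) = ∫_{1/2}^{3} f(x) dx
where f(x) = 4 x e^{- 2 x}
= \frac{-7 + 2 e^{5}}{e^{6}}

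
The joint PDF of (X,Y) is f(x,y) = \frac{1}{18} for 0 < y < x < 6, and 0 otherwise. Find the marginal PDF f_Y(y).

f_Y(y) = ∫_y^6 \frac{1}{18} dx = \frac{1}{3} - \frac{y}{18}
for 0 < y < 6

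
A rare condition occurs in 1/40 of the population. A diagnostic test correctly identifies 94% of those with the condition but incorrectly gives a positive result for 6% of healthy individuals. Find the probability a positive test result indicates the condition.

Let D = the rare event, + = positive/flagged.
P(D) = 1/40
P(+|D) = 94/100 = 47/50
P(+|D') = 6/100 = 3/50
P(+) = P(+|D)P(D) + P(+|D')P(D')
     = \frac{47}{50} × \frac{1}{40} + \frac{3}{50} × \frac{39}{40}
     = \frac{41}{500}
P(D|+) = P(+|D)P(D)/P(+) = \frac{47}{164}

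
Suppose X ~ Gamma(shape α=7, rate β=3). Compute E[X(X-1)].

E[X(X-1)] = E[X² - X] = E[X²] - E[X]
E[X] = \frac{7}{3}
E[X²] = Var(X) + (E[X])² = \frac{7}{9} + (\frac{7}{3})² = \frac{56}{9}
E[X(X-1)] = \frac{56}{9} - \frac{7}{3} = \frac{35}{9}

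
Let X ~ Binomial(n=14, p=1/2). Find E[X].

For X ~ Binomial(n=14, p=1/2), the expected value is:
E[X] = 7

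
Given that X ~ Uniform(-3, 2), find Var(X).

For X ~ Uniform(-3, 2):
Var(X) = \frac{25}{12}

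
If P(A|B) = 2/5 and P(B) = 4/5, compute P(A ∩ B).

By definition, P(A|B) = P(A ∩ B) / P(B)
So P(A ∩ B) = P(A|B) × P(B)
= 2/5 × 4/5
= 8/25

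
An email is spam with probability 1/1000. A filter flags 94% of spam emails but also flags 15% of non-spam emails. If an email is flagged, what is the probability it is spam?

Let D = the rare event, + = positive/flagged.
P(D) = 1/1000
P(+|D) = 94/100 = 47/50
P(+|D') = 15/100 = 3/20
P(+) = P(+|D)P(D) + P(+|D')P(D')
     = \frac{47}{50} × \frac{1}{1000} + \frac{3}{20} × \frac{999}{1000}
     = \frac{15079}{100000}
P(D|+) = P(+|D)P(D)/P(+) = \frac{94}{15079}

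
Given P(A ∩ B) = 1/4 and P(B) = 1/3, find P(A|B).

P(A|B) = P(A ∩ B) / P(B)
= (1/4) / (1/3)
= 3/4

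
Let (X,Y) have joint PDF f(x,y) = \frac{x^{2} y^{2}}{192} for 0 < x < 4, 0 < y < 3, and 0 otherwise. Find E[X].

f_X(x) = ∫_0^3 \frac{x^{2} y^{2}}{192} dy = \frac{3 x^{2}}{64}
E[X] = ∫_0^4 x × (\frac{3 x^{2}}{64}) dx = 3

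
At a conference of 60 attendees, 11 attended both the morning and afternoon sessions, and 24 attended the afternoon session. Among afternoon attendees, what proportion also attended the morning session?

P(A ∩ B) = 11/60
P(B) = 24/60 = 2/5
P(A|B) = P(A ∩ B) / P(B) = (11/60) / (2/5) = 11/24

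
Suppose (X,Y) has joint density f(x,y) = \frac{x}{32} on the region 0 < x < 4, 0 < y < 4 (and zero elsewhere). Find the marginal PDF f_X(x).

f_X(x) = ∫_0^4 f(x,y) dy
= ∫_0^4 \frac{x}{32} dy
= \frac{x}{8} for 0 < x < 4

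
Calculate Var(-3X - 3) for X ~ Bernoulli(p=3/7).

For X ~ Bernoulli(p=3/7):
Var(X) = \frac{12}{49}
Var(-3X - 3) = (-3)² × Var(X) = 9 × \frac{12}{49} = \frac{108}{49}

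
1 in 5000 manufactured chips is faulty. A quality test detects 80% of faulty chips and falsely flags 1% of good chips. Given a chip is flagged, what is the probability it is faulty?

Let D = the rare event, + = positive/flagged.
P(D) = 1/5000
P(+|D) = 80/100 = 4/5
P(+|D') = 1/100
P(+) = P(+|D)P(D) + P(+|D')P(D')
     = \frac{4}{5} × \frac{1}{5000} + \frac{1}{100} × \frac{4999}{5000}
     = \frac{5079}{500000}
P(D|+) = P(+|D)P(D)/P(+) = \frac{80}{5079}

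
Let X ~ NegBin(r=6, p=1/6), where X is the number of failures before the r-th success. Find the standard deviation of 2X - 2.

For X ~ NegBin(r=6, p=1/6), where X is the number of failures before the r-th success:
Var(X) = 180
SD(X) = √(Var(X)) = √(180) = 6 \sqrt{5}
SD(2X - 2) = |2| × SD(X) = 2 × 6 \sqrt{5} = 12 \sqrt{5}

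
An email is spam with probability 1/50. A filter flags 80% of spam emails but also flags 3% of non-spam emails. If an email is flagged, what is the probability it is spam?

Let D = the rare event, + = positive/flagged.
P(D) = 1/50
P(+|D) = 80/100 = 4/5
P(+|D') = 3/100
P(+) = P(+|D)P(D) + P(+|D')P(D')
     = \frac{4}{5} × \frac{1}{50} + \frac{3}{100} × \frac{49}{50}
     = \frac{227}{5000}
P(D|+) = P(+|D)P(D)/P(+) = \frac{80}{227}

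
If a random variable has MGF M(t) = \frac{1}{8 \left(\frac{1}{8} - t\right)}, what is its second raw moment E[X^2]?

To find E[X^2], compute M^(2)(0):
M^(1)(t) = \frac{1}{8 \left(\frac{1}{8} - t\right)^{2}}
M^(2)(t) = \frac{1}{4 \left(\frac{1}{8} - t\right)^{3}}
M^(2)(0) = 128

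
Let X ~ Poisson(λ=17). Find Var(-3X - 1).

For X ~ Poisson(λ=17):
Var(X) = 17
Var(-3X - 1) = (-3)² × Var(X) = 9 × 17 = 153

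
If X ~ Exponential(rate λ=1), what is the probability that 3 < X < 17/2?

P(3 < X < 17/2) = ∫_{3}^{17/2} f(x) dx
where f(x) = e^{- x}
= - \frac{1}{e^{\frac{17}{2}}} + e^{-3}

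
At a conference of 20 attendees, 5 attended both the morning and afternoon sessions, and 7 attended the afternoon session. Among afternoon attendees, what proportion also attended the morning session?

P(A ∩ B) = 5/20 = 1/4
P(B) = 7/20
P(A|B) = P(A ∩ B) / P(B) = (1/4) / (7/20) = 5/7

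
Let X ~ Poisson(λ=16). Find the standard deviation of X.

For X ~ Poisson(λ=16):
Var(X) = 16
SD(X) = √(Var(X)) = √(16) = 4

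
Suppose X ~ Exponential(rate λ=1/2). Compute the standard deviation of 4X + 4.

For X ~ Exponential(rate λ=1/2):
Var(X) = 4
SD(X) = √(Var(X)) = √(4) = 2
SD(4X + 4) = |4| × SD(X) = 4 × 2 = 8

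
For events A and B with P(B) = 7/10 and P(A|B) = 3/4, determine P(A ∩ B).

By definition, P(A|B) = P(A ∩ B) / P(B)
So P(A ∩ B) = P(A|B) × P(B)
= 3/4 × 7/10
= 21/40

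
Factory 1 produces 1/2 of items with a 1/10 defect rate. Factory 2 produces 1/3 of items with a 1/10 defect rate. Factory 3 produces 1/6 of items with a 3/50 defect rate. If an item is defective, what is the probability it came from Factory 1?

Using Bayes' theorem:
P(F1) = 1/2, P(D|F1) = 1/10
P(F2) = 1/3, P(D|F2) = 1/10
P(F3) = 1/6, P(D|F3) = 3/50
P(D) = P(D|F1)P(F1) + P(D|F2)P(F2) + P(D|F3)P(F3)
     = \frac{7}{75}
P(F1|D) = P(D|F1)P(F1) / P(D)
= \frac{15}{28}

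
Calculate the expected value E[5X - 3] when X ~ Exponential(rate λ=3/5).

For X ~ Exponential(rate λ=3/5):
E[X] = \frac{5}{3}
E[5X - 3] = 5 × E[X] - 3 = \frac{16}{3}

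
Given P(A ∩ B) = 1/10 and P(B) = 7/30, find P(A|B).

P(A|B) = P(A ∩ B) / P(B)
= (1/10) / (7/30)
= 3/7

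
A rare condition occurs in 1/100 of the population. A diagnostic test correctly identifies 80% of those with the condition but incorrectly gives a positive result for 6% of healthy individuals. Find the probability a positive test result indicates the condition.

Let D = the rare event, + = positive/flagged.
P(D) = 1/100
P(+|D) = 80/100 = 4/5
P(+|D') = 6/100 = 3/50
P(+) = P(+|D)P(D) + P(+|D')P(D')
     = \frac{4}{5} × \frac{1}{100} + \frac{3}{50} × \frac{99}{100}
     = \frac{337}{5000}
P(D|+) = P(+|D)P(D)/P(+) = \frac{40}{337}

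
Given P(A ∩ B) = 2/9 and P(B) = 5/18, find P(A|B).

P(A|B) = P(A ∩ B) / P(B)
= (2/9) / (5/18)
= 4/5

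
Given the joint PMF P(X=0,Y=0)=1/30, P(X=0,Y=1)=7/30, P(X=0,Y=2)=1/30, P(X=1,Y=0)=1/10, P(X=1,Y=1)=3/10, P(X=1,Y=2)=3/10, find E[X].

First find marginal of X:
P(X=0) = 3/10
P(X=1) = 7/10
E[X] = 0 × 3/10 + 1 × 7/10 = 7/10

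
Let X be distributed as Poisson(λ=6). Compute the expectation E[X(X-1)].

E[X(X-1)] = E[X² - X] = E[X²] - E[X]
E[X] = 6
E[X²] = Var(X) + (E[X])² = 6 + (6)² = 42
E[X(X-1)] = 42 - 6 = 36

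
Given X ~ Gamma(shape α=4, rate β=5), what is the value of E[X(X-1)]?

E[X(X-1)] = E[X² - X] = E[X²] - E[X]
E[X] = \frac{4}{5}
E[X²] = Var(X) + (E[X])² = \frac{4}{25} + (\frac{4}{5})² = \frac{4}{5}
E[X(X-1)] = \frac{4}{5} - \frac{4}{5} = 0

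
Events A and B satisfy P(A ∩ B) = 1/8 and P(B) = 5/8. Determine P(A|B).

P(A|B) = P(A ∩ B) / P(B)
= (1/8) / (5/8)
= 1/5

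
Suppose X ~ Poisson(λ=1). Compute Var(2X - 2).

For X ~ Poisson(λ=1):
Var(X) = 1
Var(2X - 2) = (2)² × Var(X) = 4 × 1 = 4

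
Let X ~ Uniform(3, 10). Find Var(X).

For X ~ Uniform(3, 10):
Var(X) = \frac{49}{12}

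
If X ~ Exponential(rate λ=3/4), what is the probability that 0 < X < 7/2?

P(0 < X < 7/2) = ∫_{0}^{7/2} f(x) dx
where f(x) = \frac{3 e^{- \frac{3 x}{4}}}{4}
= 1 - e^{- \frac{21}{8}}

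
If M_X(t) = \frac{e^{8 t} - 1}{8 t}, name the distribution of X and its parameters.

The MGF M(t) = \frac{e^{8 t} - 1}{8 t} is the standard form for the Uniform distribution.
Comparing with the known MGF formula identifies: Uniform(0, 8)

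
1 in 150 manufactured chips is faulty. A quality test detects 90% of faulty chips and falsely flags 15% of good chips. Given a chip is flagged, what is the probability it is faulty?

Let D = the rare event, + = positive/flagged.
P(D) = 1/150
P(+|D) = 90/100 = 9/10
P(+|D') = 15/100 = 3/20
P(+) = P(+|D)P(D) + P(+|D')P(D')
     = \frac{9}{10} × \frac{1}{150} + \frac{3}{20} × \frac{149}{150}
     = \frac{31}{200}
P(D|+) = P(+|D)P(D)/P(+) = \frac{6}{155}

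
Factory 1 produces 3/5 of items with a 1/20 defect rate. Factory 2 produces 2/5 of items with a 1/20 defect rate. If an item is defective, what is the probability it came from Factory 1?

Using Bayes' theorem:
P(F1) = 3/5, P(D|F1) = 1/20
P(F2) = 2/5, P(D|F2) = 1/20
P(D) = P(D|F1)P(F1) + P(D|F2)P(F2)
     = \frac{1}{20}
P(F1|D) = P(D|F1)P(F1) / P(D)
= \frac{3}{5}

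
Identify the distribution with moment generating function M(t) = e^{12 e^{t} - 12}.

The MGF M(t) = e^{12 e^{t} - 12} is the standard form for the Poisson distribution.
Comparing with the known MGF formula identifies: Poisson(λ=12)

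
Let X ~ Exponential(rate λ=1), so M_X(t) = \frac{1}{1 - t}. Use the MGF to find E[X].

To find E[X], compute M^(1)(0):
M^(1)(t) = \frac{1}{\left(1 - t\right)^{2}}
M^(1)(0) = 1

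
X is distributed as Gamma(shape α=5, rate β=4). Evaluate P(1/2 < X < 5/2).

P(1/2 < X < 5/2) = ∫_{1/2}^{5/2} f(x) dx
where f(x) = \frac{128 x^{4} e^{- 4 x}}{3}
= \frac{-1933 + 21 e^{8}}{3 e^{10}}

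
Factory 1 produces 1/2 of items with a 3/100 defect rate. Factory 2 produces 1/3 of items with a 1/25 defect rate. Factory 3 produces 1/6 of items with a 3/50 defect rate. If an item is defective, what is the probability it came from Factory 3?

Using Bayes' theorem:
P(F1) = 1/2, P(D|F1) = 3/100
P(F2) = 1/3, P(D|F2) = 1/25
P(F3) = 1/6, P(D|F3) = 3/50
P(D) = P(D|F1)P(F1) + P(D|F2)P(F2) + P(D|F3)P(F3)
     = \frac{23}{600}
P(F3|D) = P(D|F3)P(F3) / P(D)
= \frac{6}{23}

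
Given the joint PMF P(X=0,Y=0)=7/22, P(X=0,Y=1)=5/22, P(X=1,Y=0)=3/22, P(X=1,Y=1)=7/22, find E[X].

First find marginal of X:
P(X=0) = 6/11
P(X=1) = 5/11
E[X] = 0 × 6/11 + 1 × 5/11 = 5/11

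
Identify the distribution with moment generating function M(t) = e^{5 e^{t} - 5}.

The MGF M(t) = e^{5 e^{t} - 5} is the standard form for the Poisson distribution.
Comparing with the known MGF formula identifies: Poisson(λ=5)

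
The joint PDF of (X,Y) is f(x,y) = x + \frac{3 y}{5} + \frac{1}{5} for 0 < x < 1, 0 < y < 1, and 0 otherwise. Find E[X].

E[X] = ∫_0^1 ∫_0^1 x × f(x,y) dy dx
= ∫_0^1 ∫_0^1 x × (x + \frac{3 y}{5} + \frac{1}{5}) dy dx
= \frac{7}{12}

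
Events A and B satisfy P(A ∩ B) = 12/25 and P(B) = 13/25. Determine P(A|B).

P(A|B) = P(A ∩ B) / P(B)
= (12/25) / (13/25)
= 12/13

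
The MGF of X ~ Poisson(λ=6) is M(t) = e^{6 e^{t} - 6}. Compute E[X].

To find E[X], compute M^(1)(0):
M^(1)(t) = 6 e^{t} e^{6 e^{t} - 6}
M^(1)(0) = 6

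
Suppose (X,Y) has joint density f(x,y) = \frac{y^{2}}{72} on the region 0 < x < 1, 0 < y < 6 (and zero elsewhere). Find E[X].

f_X(x) = ∫_0^6 \frac{y^{2}}{72} dy = 1
E[X] = ∫_0^1 x × (1) dx = \frac{1}{2}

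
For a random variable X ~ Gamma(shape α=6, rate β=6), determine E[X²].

Using the identity E[X²] = Var(X) + (E[X])²:
E[X] = 1
Var(X) = \frac{1}{6}
E[X²] = \frac{1}{6} + (1)²
= \frac{7}{6}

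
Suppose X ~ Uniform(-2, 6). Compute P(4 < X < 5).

P(4 < X < 5) = ∫_{4}^{5} f(x) dx
where f(x) = \frac{1}{8}
= \frac{1}{8}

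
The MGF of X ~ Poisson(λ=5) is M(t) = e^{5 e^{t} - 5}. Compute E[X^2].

To find E[X^2], compute M^(2)(0):
M^(1)(t) = 5 e^{t} e^{5 e^{t} - 5}
M^(2)(t) = 25 e^{2 t} e^{5 e^{t} - 5} + 5 e^{t} e^{5 e^{t} - 5}
M^(2)(0) = 30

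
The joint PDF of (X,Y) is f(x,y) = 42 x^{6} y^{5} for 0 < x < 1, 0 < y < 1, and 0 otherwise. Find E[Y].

E[Y] = ∫_0^1 ∫_0^1 y × f(x,y) dx dy
= \frac{6}{7}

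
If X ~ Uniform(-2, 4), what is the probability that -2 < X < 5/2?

P(-2 < X < 5/2) = ∫_{-2}^{5/2} f(x) dx
where f(x) = \frac{1}{6}
= \frac{3}{4}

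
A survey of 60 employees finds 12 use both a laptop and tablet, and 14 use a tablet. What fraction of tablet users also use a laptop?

P(A ∩ B) = 12/60 = 1/5
P(B) = 14/60 = 7/30
P(A|B) = P(A ∩ B) / P(B) = (1/5) / (7/30) = 6/7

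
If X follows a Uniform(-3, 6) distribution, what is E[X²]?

Using the identity E[X²] = Var(X) + (E[X])²:
E[X] = \frac{3}{2}
Var(X) = \frac{27}{4}
E[X²] = \frac{27}{4} + (\frac{3}{2})²
= 9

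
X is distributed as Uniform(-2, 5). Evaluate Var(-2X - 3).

For X ~ Uniform(-2, 5):
Var(X) = \frac{49}{12}
Var(-2X - 3) = (-2)² × Var(X) = 4 × \frac{49}{12} = \frac{49}{3}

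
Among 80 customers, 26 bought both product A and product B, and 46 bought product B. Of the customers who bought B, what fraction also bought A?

P(A ∩ B) = 26/80 = 13/40
P(B) = 46/80 = 23/40
P(A|B) = P(A ∩ B) / P(B) = (13/40) / (23/40) = 13/23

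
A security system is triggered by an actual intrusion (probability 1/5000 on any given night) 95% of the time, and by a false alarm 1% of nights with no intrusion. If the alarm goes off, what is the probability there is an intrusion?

Let D = the rare event, + = positive/flagged.
P(D) = 1/5000
P(+|D) = 95/100 = 19/20
P(+|D') = 1/100
P(+) = P(+|D)P(D) + P(+|D')P(D')
     = \frac{19}{20} × \frac{1}{5000} + \frac{1}{100} × \frac{4999}{5000}
     = \frac{2547}{250000}
P(D|+) = P(+|D)P(D)/P(+) = \frac{95}{5094}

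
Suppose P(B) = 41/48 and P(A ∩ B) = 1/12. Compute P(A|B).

P(A|B) = P(A ∩ B) / P(B)
= (1/12) / (41/48)
= 4/41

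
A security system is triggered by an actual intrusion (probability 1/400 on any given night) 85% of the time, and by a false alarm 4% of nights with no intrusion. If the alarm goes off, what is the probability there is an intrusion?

Let D = the rare event, + = positive/flagged.
P(D) = 1/400
P(+|D) = 85/100 = 17/20
P(+|D') = 4/100 = 1/25
P(+) = P(+|D)P(D) + P(+|D')P(D')
     = \frac{17}{20} × \frac{1}{400} + \frac{1}{25} × \frac{399}{400}
     = \frac{1681}{40000}
P(D|+) = P(+|D)P(D)/P(+) = \frac{85}{1681}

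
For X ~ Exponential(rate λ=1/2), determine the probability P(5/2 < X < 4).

P(5/2 < X < 4) = ∫_{5/2}^{4} f(x) dx
where f(x) = \frac{e^{- \frac{x}{2}}}{2}
= - \frac{1}{e^{2}} + e^{- \frac{5}{4}}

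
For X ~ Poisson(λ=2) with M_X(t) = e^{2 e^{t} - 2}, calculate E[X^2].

To find E[X^2], compute M^(2)(0):
M^(1)(t) = 2 e^{t} e^{2 e^{t} - 2}
M^(2)(t) = 4 e^{2 t} e^{2 e^{t} - 2} + 2 e^{t} e^{2 e^{t} - 2}
M^(2)(0) = 6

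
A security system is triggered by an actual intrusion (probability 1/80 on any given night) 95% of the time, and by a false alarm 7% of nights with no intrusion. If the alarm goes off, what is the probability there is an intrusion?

Let D = the rare event, + = positive/flagged.
P(D) = 1/80
P(+|D) = 95/100 = 19/20
P(+|D') = 7/100
P(+) = P(+|D)P(D) + P(+|D')P(D')
     = \frac{19}{20} × \frac{1}{80} + \frac{7}{100} × \frac{79}{80}
     = \frac{81}{1000}
P(D|+) = P(+|D)P(D)/P(+) = \frac{95}{648}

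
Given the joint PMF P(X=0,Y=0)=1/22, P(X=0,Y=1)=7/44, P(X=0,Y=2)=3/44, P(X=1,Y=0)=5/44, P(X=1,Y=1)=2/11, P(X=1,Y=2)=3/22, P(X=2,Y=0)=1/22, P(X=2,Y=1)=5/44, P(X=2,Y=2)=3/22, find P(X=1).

P(X=1) = P(X=1,Y=0) + P(X=1,Y=1) + P(X=1,Y=2)
= 5/44 + 2/11 + 3/22
= 19/44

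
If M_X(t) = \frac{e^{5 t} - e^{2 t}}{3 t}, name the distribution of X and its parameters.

The MGF M(t) = \frac{e^{5 t} - e^{2 t}}{3 t} is the standard form for the Uniform distribution.
Comparing with the known MGF formula identifies: Uniform(2, 5)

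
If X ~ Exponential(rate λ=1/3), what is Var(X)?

For X ~ Exponential(rate λ=1/3):
Var(X) = 9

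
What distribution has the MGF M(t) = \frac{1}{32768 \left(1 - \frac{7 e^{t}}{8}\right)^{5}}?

The MGF M(t) = \frac{1}{32768 \left(1 - \frac{7 e^{t}}{8}\right)^{5}} is the standard form for the NegativeBinomial distribution.
Comparing with the known MGF formula identifies: NegBin(r=5, p=1/8), X = failures before r-th success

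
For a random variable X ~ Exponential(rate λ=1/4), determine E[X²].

Using the identity E[X²] = Var(X) + (E[X])²:
E[X] = 4
Var(X) = 16
E[X²] = 16 + (4)²
= 32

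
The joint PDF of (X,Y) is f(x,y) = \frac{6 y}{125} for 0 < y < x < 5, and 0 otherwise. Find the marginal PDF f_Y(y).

f_Y(y) = ∫_y^5 \frac{6 y}{125} dx = \frac{6 y \left(5 - y\right)}{125}
for 0 < y < 5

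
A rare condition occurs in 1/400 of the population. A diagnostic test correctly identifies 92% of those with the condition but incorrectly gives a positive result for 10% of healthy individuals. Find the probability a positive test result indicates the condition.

Let D = the rare event, + = positive/flagged.
P(D) = 1/400
P(+|D) = 92/100 = 23/25
P(+|D') = 10/100 = 1/10
P(+) = P(+|D)P(D) + P(+|D')P(D')
     = \frac{23}{25} × \frac{1}{400} + \frac{1}{10} × \frac{399}{400}
     = \frac{2041}{20000}
P(D|+) = P(+|D)P(D)/P(+) = \frac{46}{2041}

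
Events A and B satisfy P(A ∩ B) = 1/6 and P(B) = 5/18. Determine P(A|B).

P(A|B) = P(A ∩ B) / P(B)
= (1/6) / (5/18)
= 3/5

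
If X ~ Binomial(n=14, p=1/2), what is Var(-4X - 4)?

For X ~ Binomial(n=14, p=1/2):
Var(X) = \frac{7}{2}
Var(-4X - 4) = (-4)² × Var(X) = 16 × \frac{7}{2} = 56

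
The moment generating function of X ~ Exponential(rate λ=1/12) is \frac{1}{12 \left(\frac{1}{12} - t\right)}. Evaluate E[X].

To find E[X], compute M^(1)(0):
M^(1)(t) = \frac{1}{12 \left(\frac{1}{12} - t\right)^{2}}
M^(1)(0) = 12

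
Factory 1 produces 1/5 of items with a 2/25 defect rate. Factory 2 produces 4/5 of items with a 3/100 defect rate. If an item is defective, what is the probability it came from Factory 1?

Using Bayes' theorem:
P(F1) = 1/5, P(D|F1) = 2/25
P(F2) = 4/5, P(D|F2) = 3/100
P(D) = P(D|F1)P(F1) + P(D|F2)P(F2)
     = \frac{1}{25}
P(F1|D) = P(D|F1)P(F1) / P(D)
= \frac{2}{5}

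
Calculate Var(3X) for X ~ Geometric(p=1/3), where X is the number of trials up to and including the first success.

For X ~ Geometric(p=1/3), where X is the number of trials up to and including the first success:
Var(X) = 6
Var(3X) = (3)² × Var(X) = 9 × 6 = 54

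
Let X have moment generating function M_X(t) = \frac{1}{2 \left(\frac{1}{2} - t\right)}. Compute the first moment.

To find E[X], compute M^(1)(0):
M^(1)(t) = \frac{1}{2 \left(\frac{1}{2} - t\right)^{2}}
M^(1)(0) = 2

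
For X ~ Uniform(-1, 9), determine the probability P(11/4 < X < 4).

P(11/4 < X < 4) = ∫_{11/4}^{4} f(x) dx
where f(x) = \frac{1}{10}
= \frac{1}{8}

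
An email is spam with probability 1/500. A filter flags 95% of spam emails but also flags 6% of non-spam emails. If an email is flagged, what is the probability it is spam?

Let D = the rare event, + = positive/flagged.
P(D) = 1/500
P(+|D) = 95/100 = 19/20
P(+|D') = 6/100 = 3/50
P(+) = P(+|D)P(D) + P(+|D')P(D')
     = \frac{19}{20} × \frac{1}{500} + \frac{3}{50} × \frac{499}{500}
     = \frac{3089}{50000}
P(D|+) = P(+|D)P(D)/P(+) = \frac{95}{3089}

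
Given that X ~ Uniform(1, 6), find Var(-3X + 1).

For X ~ Uniform(1, 6):
Var(X) = \frac{25}{12}
Var(-3X + 1) = (-3)² × Var(X) = 9 × \frac{25}{12} = \frac{75}{4}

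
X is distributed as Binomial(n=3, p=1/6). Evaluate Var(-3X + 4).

For X ~ Binomial(n=3, p=1/6):
Var(X) = \frac{5}{12}
Var(-3X + 4) = (-3)² × Var(X) = 9 × \frac{5}{12} = \frac{15}{4}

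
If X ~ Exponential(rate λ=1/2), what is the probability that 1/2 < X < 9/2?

P(1/2 < X < 9/2) = ∫_{1/2}^{9/2} f(x) dx
where f(x) = \frac{e^{- \frac{x}{2}}}{2}
= - \frac{1 - e^{2}}{e^{\frac{9}{4}}}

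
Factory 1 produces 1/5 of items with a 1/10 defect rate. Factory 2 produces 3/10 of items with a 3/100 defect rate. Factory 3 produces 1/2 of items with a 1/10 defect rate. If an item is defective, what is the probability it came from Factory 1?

Using Bayes' theorem:
P(F1) = 1/5, P(D|F1) = 1/10
P(F2) = 3/10, P(D|F2) = 3/100
P(F3) = 1/2, P(D|F3) = 1/10
P(D) = P(D|F1)P(F1) + P(D|F2)P(F2) + P(D|F3)P(F3)
     = \frac{79}{1000}
P(F1|D) = P(D|F1)P(F1) / P(D)
= \frac{20}{79}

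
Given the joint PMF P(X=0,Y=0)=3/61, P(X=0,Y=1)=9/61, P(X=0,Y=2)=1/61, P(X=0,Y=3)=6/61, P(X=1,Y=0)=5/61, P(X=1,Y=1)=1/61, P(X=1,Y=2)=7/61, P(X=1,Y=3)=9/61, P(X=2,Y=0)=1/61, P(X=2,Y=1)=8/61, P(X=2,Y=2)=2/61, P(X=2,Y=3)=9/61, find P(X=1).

P(X=1) = P(X=1,Y=0) + P(X=1,Y=1) + P(X=1,Y=2) + P(X=1,Y=3)
= 5/61 + 1/61 + 7/61 + 9/61
= 22/61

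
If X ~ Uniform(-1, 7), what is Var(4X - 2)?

For X ~ Uniform(-1, 7):
Var(X) = \frac{16}{3}
Var(4X - 2) = (4)² × Var(X) = 16 × \frac{16}{3} = \frac{256}{3}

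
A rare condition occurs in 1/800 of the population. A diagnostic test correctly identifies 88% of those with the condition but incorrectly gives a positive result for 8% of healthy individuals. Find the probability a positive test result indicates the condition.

Let D = the rare event, + = positive/flagged.
P(D) = 1/800
P(+|D) = 88/100 = 22/25
P(+|D') = 8/100 = 2/25
P(+) = P(+|D)P(D) + P(+|D')P(D')
     = \frac{22}{25} × \frac{1}{800} + \frac{2}{25} × \frac{799}{800}
     = \frac{81}{1000}
P(D|+) = P(+|D)P(D)/P(+) = \frac{11}{810}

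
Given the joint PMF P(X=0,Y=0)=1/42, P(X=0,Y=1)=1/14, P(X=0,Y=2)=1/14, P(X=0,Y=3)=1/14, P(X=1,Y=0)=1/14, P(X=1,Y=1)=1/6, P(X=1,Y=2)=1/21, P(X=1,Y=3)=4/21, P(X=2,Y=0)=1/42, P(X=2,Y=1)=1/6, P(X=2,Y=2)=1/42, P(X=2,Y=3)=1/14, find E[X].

First find marginal of X:
P(X=0) = 5/21
P(X=1) = 10/21
P(X=2) = 2/7
E[X] = 0 × 5/21 + 1 × 10/21 + 2 × 2/7 = 22/21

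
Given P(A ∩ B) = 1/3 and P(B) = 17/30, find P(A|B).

P(A|B) = P(A ∩ B) / P(B)
= (1/3) / (17/30)
= 10/17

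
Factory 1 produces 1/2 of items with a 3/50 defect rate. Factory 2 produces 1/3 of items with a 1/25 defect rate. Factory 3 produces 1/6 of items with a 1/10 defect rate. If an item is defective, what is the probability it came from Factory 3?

Using Bayes' theorem:
P(F1) = 1/2, P(D|F1) = 3/50
P(F2) = 1/3, P(D|F2) = 1/25
P(F3) = 1/6, P(D|F3) = 1/10
P(D) = P(D|F1)P(F1) + P(D|F2)P(F2) + P(D|F3)P(F3)
     = \frac{3}{50}
P(F3|D) = P(D|F3)P(F3) / P(D)
= \frac{5}{18}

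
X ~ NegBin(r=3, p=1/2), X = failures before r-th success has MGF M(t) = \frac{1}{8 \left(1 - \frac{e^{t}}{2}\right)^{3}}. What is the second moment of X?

To find E[X^2], compute M^(2)(0):
M^(1)(t) = \frac{3 e^{t}}{16 \left(1 - \frac{e^{t}}{2}\right)^{4}}
M^(2)(t) = \frac{3 e^{t}}{16 \left(1 - \frac{e^{t}}{2}\right)^{4}} + \frac{3 e^{2 t}}{8 \left(1 - \frac{e^{t}}{2}\right)^{5}}
M^(2)(0) = 15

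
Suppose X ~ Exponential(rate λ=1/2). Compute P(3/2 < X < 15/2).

P(3/2 < X < 15/2) = ∫_{3/2}^{15/2} f(x) dx
where f(x) = \frac{e^{- \frac{x}{2}}}{2}
= - \frac{1 - e^{3}}{e^{\frac{15}{4}}}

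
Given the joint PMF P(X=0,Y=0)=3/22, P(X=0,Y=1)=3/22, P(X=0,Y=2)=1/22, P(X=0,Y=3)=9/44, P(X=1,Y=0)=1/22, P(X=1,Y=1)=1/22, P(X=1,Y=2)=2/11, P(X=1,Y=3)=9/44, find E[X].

First find marginal of X:
P(X=0) = 23/44
P(X=1) = 21/44
E[X] = 0 × 23/44 + 1 × 21/44 = 21/44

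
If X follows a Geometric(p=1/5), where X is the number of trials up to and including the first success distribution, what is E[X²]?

Using the identity E[X²] = Var(X) + (E[X])²:
E[X] = 5
Var(X) = 20
E[X²] = 20 + (5)²
= 45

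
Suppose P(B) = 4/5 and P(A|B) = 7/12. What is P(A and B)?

By definition, P(A|B) = P(A ∩ B) / P(B)
So P(A ∩ B) = P(A|B) × P(B)
= 7/12 × 4/5
= 7/15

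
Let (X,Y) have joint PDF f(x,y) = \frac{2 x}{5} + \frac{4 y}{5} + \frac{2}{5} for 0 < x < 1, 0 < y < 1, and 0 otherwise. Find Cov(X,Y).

E[XY] = ∫∫ xy × f(x,y) dx dy = \frac{3}{10}
E[X] = \frac{8}{15}
E[Y] = \frac{17}{30}
Cov(X,Y) = E[XY] - E[X]E[Y] = - \frac{1}{450}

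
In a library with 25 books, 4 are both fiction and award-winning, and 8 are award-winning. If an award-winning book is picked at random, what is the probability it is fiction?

P(A ∩ B) = 4/25
P(B) = 8/25
P(A|B) = P(A ∩ B) / P(B) = (4/25) / (8/25) = 1/2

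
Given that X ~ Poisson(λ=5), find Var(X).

For X ~ Poisson(λ=5):
Var(X) = 5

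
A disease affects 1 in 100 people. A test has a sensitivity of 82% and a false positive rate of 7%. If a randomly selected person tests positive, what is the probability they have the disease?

Let D = the rare event, + = positive/flagged.
P(D) = 1/100
P(+|D) = 82/100 = 41/50
P(+|D') = 7/100
P(+) = P(+|D)P(D) + P(+|D')P(D')
     = \frac{41}{50} × \frac{1}{100} + \frac{7}{100} × \frac{99}{100}
     = \frac{31}{400}
P(D|+) = P(+|D)P(D)/P(+) = \frac{82}{775}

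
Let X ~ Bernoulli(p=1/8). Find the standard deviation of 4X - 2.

For X ~ Bernoulli(p=1/8):
Var(X) = \frac{7}{64}
SD(X) = √(Var(X)) = √(\frac{7}{64}) = \frac{\sqrt{7}}{8}
SD(4X - 2) = |4| × SD(X) = 4 × \frac{\sqrt{7}}{8} = \frac{\sqrt{7}}{2}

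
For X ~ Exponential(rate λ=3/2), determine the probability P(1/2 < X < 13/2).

P(1/2 < X < 13/2) = ∫_{1/2}^{13/2} f(x) dx
where f(x) = \frac{3 e^{- \frac{3 x}{2}}}{2}
= - \frac{1 - e^{9}}{e^{\frac{39}{4}}}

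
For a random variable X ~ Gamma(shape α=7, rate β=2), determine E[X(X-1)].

E[X(X-1)] = E[X² - X] = E[X²] - E[X]
E[X] = \frac{7}{2}
E[X²] = Var(X) + (E[X])² = \frac{7}{4} + (\frac{7}{2})² = 14
E[X(X-1)] = 14 - \frac{7}{2} = \frac{21}{2}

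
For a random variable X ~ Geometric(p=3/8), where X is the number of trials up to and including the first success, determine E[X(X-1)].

E[X(X-1)] = E[X² - X] = E[X²] - E[X]
E[X] = \frac{8}{3}
E[X²] = Var(X) + (E[X])² = \frac{40}{9} + (\frac{8}{3})² = \frac{104}{9}
E[X(X-1)] = \frac{104}{9} - \frac{8}{3} = \frac{80}{9}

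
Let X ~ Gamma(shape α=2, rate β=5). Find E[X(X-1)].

E[X(X-1)] = E[X² - X] = E[X²] - E[X]
E[X] = \frac{2}{5}
E[X²] = Var(X) + (E[X])² = \frac{2}{25} + (\frac{2}{5})² = \frac{6}{25}
E[X(X-1)] = \frac{6}{25} - \frac{2}{5} = - \frac{4}{25}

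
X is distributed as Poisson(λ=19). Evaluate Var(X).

For X ~ Poisson(λ=19):
Var(X) = 19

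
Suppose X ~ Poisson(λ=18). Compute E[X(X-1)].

E[X(X-1)] = E[X² - X] = E[X²] - E[X]
E[X] = 18
E[X²] = Var(X) + (E[X])² = 18 + (18)² = 342
E[X(X-1)] = 342 - 18 = 324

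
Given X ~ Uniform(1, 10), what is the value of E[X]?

For X ~ Uniform(1, 10), the expected value is:
E[X] = \frac{11}{2}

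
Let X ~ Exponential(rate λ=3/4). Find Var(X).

For X ~ Exponential(rate λ=3/4):
Var(X) = \frac{16}{9}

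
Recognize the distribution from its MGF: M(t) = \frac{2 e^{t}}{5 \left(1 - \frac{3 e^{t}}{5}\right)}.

The MGF M(t) = \frac{2 e^{t}}{5 \left(1 - \frac{3 e^{t}}{5}\right)} is the standard form for the Geometric distribution.
Comparing with the known MGF formula identifies: Geometric(p=2/5), X = trial number of first success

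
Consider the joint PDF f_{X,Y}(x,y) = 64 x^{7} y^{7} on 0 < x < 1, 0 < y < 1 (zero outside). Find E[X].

E[X] = ∫_0^1 ∫_0^1 x × f(x,y) dy dx
= ∫_0^1 ∫_0^1 x × (64 x^{7} y^{7}) dy dx
= \frac{8}{9}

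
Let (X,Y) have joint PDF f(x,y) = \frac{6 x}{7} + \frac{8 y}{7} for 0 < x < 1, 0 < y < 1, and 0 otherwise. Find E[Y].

E[Y] = ∫_0^1 ∫_0^1 y × f(x,y) dx dy
= \frac{25}{42}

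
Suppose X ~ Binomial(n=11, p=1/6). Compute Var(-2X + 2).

For X ~ Binomial(n=11, p=1/6):
Var(X) = \frac{55}{36}
Var(-2X + 2) = (-2)² × Var(X) = 4 × \frac{55}{36} = \frac{55}{9}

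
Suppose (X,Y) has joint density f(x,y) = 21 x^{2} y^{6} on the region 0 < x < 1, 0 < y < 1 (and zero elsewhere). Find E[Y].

E[Y] = ∫_0^1 ∫_0^1 y × f(x,y) dx dy
= \frac{7}{8}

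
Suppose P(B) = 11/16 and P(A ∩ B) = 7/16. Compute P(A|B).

P(A|B) = P(A ∩ B) / P(B)
= (7/16) / (11/16)
= 7/11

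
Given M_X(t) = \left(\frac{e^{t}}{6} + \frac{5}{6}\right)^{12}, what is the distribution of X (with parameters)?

The MGF M(t) = \left(\frac{e^{t}}{6} + \frac{5}{6}\right)^{12} is the standard form for the Binomial distribution.
Comparing with the known MGF formula identifies: Binomial(n=12, p=1/6)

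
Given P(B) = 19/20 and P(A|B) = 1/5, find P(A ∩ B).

By definition, P(A|B) = P(A ∩ B) / P(B)
So P(A ∩ B) = P(A|B) × P(B)
= 1/5 × 19/20
= 19/100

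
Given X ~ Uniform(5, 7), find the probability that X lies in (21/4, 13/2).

P(21/4 < X < 13/2) = ∫_{21/4}^{13/2} f(x) dx
where f(x) = \frac{1}{2}
= \frac{5}{8}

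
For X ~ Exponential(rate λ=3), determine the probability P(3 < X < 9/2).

P(3 < X < 9/2) = ∫_{3}^{9/2} f(x) dx
where f(x) = 3 e^{- 3 x}
= - \frac{1}{e^{\frac{27}{2}}} + e^{-9}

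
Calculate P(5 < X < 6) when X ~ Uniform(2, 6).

P(5 < X < 6) = ∫_{5}^{6} f(x) dx
where f(x) = \frac{1}{4}
= \frac{1}{4}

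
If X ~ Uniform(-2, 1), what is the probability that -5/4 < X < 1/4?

P(-5/4 < X < 1/4) = ∫_{-5/4}^{1/4} f(x) dx
where f(x) = \frac{1}{3}
= \frac{1}{2}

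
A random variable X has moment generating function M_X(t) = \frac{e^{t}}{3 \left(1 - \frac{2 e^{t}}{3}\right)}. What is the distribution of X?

The MGF M(t) = \frac{e^{t}}{3 \left(1 - \frac{2 e^{t}}{3}\right)} is the standard form for the Geometric distribution.
Comparing with the known MGF formula identifies: Geometric(p=1/3), X = trial number of first success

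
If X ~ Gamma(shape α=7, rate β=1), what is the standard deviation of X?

For X ~ Gamma(shape α=7, rate β=1):
Var(X) = 7
SD(X) = √(Var(X)) = √(7) = \sqrt{7}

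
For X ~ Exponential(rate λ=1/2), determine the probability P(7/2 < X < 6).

P(7/2 < X < 6) = ∫_{7/2}^{6} f(x) dx
where f(x) = \frac{e^{- \frac{x}{2}}}{2}
= - \frac{1}{e^{3}} + e^{- \frac{7}{4}}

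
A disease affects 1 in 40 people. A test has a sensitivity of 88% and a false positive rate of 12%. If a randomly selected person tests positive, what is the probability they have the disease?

Let D = the rare event, + = positive/flagged.
P(D) = 1/40
P(+|D) = 88/100 = 22/25
P(+|D') = 12/100 = 3/25
P(+) = P(+|D)P(D) + P(+|D')P(D')
     = \frac{22}{25} × \frac{1}{40} + \frac{3}{25} × \frac{39}{40}
     = \frac{139}{1000}
P(D|+) = P(+|D)P(D)/P(+) = \frac{22}{139}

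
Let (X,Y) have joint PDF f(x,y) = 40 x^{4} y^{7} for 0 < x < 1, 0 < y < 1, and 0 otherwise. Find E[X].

E[X] = ∫_0^1 ∫_0^1 x × f(x,y) dy dx
= ∫_0^1 ∫_0^1 x × (40 x^{4} y^{7}) dy dx
= \frac{5}{6}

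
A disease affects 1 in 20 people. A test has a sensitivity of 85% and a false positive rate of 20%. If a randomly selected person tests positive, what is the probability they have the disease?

Let D = the rare event, + = positive/flagged.
P(D) = 1/20
P(+|D) = 85/100 = 17/20
P(+|D') = 20/100 = 1/5
P(+) = P(+|D)P(D) + P(+|D')P(D')
     = \frac{17}{20} × \frac{1}{20} + \frac{1}{5} × \frac{19}{20}
     = \frac{93}{400}
P(D|+) = P(+|D)P(D)/P(+) = \frac{17}{93}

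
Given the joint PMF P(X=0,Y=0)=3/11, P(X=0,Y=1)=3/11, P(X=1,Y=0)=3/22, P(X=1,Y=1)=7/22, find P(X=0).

P(X=0) = P(X=0,Y=0) + P(X=0,Y=1)
= 3/11 + 3/11
= 6/11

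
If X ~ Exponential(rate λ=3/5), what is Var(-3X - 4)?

For X ~ Exponential(rate λ=3/5):
Var(X) = \frac{25}{9}
Var(-3X - 4) = (-3)² × Var(X) = 9 × \frac{25}{9} = 25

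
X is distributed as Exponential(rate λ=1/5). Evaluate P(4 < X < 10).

P(4 < X < 10) = ∫_{4}^{10} f(x) dx
where f(x) = \frac{e^{- \frac{x}{5}}}{5}
= - \frac{1}{e^{2}} + e^{- \frac{4}{5}}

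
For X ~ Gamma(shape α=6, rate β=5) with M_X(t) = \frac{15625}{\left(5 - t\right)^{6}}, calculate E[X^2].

To find E[X^2], compute M^(2)(0):
M^(1)(t) = \frac{93750}{\left(5 - t\right)^{7}}
M^(2)(t) = \frac{656250}{\left(5 - t\right)^{8}}
M^(2)(0) = \frac{42}{25}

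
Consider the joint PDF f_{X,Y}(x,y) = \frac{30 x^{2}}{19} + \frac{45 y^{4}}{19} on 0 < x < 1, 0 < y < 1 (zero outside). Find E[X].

E[X] = ∫_0^1 ∫_0^1 x × f(x,y) dy dx
= ∫_0^1 ∫_0^1 x × (\frac{30 x^{2}}{19} + \frac{45 y^{4}}{19}) dy dx
= \frac{12}{19}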